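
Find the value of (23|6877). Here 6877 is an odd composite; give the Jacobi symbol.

Reciprocity: 23 ≡ 3 and 6877 ≡ 1 (mod 4), so (23/6877) = +(6877/23).
Reduce top mod 23: now compute (0/23).
Top reduces to 0: gcd > 1, so the symbol is 0.

0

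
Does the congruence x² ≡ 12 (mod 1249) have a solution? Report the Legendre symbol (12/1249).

1

Pull out 2^2: since 1249 ≡ 1 (mod 8), (2/1249) = +1, so (2/1249)^2 = +1.
Reciprocity: 3 ≡ 3 and 1249 ≡ 1 (mod 4), so (3/1249) = +(1249/3).
Reduce top mod 3: now compute (1/3).
Reached (1/3) = 1. Collecting the sign flips along the way, the symbol is +1.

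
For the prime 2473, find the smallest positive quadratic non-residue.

(2/2473) = +1, so 2 is a residue.
(3/2473) = +1, so 3 is a residue.
(4/2473) = +1, so 4 is a residue.
(5/2473) = −1, so 5 is the smallest positive non-residue mod 2473.

5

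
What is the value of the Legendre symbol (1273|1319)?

1

Reciprocity: 1273 ≡ 1 and 1319 ≡ 3 (mod 4), so (1273/1319) = +(1319/1273).
Reduce top mod 1273: now compute (46/1273).
Pull out 2: since 1273 ≡ 1 (mod 8), (2/1273) = +1.
Reciprocity: 23 ≡ 3 and 1273 ≡ 1 (mod 4), so (23/1273) = +(1273/23).
Reduce top mod 23: now compute (8/23).
Pull out 2^3: since 23 ≡ 7 (mod 8), (2/23) = +1, so (2/23)^3 = +1.
Reached (1/23) = 1. Collecting the sign flips along the way, the symbol is +1.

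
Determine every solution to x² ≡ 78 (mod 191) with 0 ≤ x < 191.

90, 101

Since 191 ≡ 3 (mod 4), a square root of 78 is 78^((191+1)/4) = 78^48 mod 191.
Repeated squaring: 78^2≡163, 78^4≡20, 78^8≡18, 78^16≡133, 78^32≡117 (mod 191).
78^48 = 78^(32+16) ≡ 90 (mod 191).
Check: 90² = 8100 ≡ 78 (mod 191). The two roots are 90 and 101.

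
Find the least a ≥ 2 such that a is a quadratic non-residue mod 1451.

(2/1451) = −1, so 2 is the smallest positive non-residue mod 1451.

2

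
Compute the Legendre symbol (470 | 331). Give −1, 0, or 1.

First reduce: 470 ≡ 139 (mod 331).
Reciprocity: 139 ≡ 3 and 331 ≡ 3 (mod 4), so (139/331) = −(331/139).
Reduce top mod 139: now compute (53/139).
Reciprocity: 53 ≡ 1 and 139 ≡ 3 (mod 4), so (53/139) = +(139/53).
Reduce top mod 53: now compute (33/53).
Reciprocity: 33 ≡ 1 and 53 ≡ 1 (mod 4), so (33/53) = +(53/33).
Reduce top mod 33: now compute (20/33).
Pull out 2^2: since 33 ≡ 1 (mod 8), (2/33) = +1, so (2/33)^2 = +1.
Reciprocity: 5 ≡ 1 and 33 ≡ 1 (mod 4), so (5/33) = +(33/5).
Reduce top mod 5: now compute (3/5).
Reciprocity: 3 ≡ 3 and 5 ≡ 1 (mod 4), so (3/5) = +(5/3).
Reduce top mod 3: now compute (2/3).
Pull out 2: since 3 ≡ 3 (mod 8), (2/3) = -1.
Reached (1/3) = 1. Collecting the sign flips along the way, the symbol is +1.

1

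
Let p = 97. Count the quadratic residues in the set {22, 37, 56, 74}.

1

(22/97) = +1 → QR.
(37/97) = -1 → non-residue.
(56/97) = -1 → non-residue.
(74/97) = -1 → non-residue.
Total quadratic residues among the 4: 1.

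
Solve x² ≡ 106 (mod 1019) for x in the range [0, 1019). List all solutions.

Since 1019 ≡ 3 (mod 4), a square root of 106 is 106^((1019+1)/4) = 106^255 mod 1019.
Repeated squaring: 106^2≡27, 106^4≡729, 106^8≡542, 106^16≡292, 106^32≡687, 106^64≡172, 106^128≡33 (mod 1019).
106^255 = 106^(128+64+32+16+8+4+2+1) ≡ 539 (mod 1019).
Check: 539² = 290521 ≡ 106 (mod 1019). The two roots are 480 and 539.

480, 539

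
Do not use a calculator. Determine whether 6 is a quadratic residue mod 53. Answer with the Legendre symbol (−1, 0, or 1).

1

Pull out 2: since 53 ≡ 5 (mod 8), (2/53) = -1.
Reciprocity: 3 ≡ 3 and 53 ≡ 1 (mod 4), so (3/53) = +(53/3).
Reduce top mod 3: now compute (2/3).
Pull out 2: since 3 ≡ 3 (mod 8), (2/3) = -1.
Reached (1/3) = 1. Collecting the sign flips along the way, the symbol is +1.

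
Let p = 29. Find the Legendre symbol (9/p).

Euler's criterion: (9/29) ≡ 9^14 (mod 29).
9^2 ≡ 23 (mod 29)
9^4 ≡ 7 (mod 29)
9^8 ≡ 20 (mod 29)
9^14 = 9^(8+4+2) ≡ 1 (mod 29).
Result is 1, so (9/29) = 1.

1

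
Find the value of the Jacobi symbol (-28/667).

1

First reduce: -28 ≡ 639 (mod 667).
Reciprocity: 639 ≡ 3 and 667 ≡ 3 (mod 4), so (639/667) = −(667/639).
Reduce top mod 639: now compute (28/639).
Pull out 2^2: since 639 ≡ 7 (mod 8), (2/639) = +1, so (2/639)^2 = +1.
Reciprocity: 7 ≡ 3 and 639 ≡ 3 (mod 4), so (7/639) = −(639/7).
Reduce top mod 7: now compute (2/7).
Pull out 2: since 7 ≡ 7 (mod 8), (2/7) = +1.
Reached (1/7) = 1. Collecting the sign flips along the way, the symbol is +1.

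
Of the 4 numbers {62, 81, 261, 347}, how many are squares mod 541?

(62/541) = -1 → non-residue.
(81/541) = +1 → QR.
(261/541) = -1 → non-residue.
(347/541) = +1 → QR.
Total quadratic residues among the 4: 2.

2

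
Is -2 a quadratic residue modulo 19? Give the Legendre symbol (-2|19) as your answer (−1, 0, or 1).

1

First reduce: -2 ≡ 17 (mod 19).
Reciprocity: 17 ≡ 1 and 19 ≡ 3 (mod 4), so (17/19) = +(19/17).
Reduce top mod 17: now compute (2/17).
Pull out 2: since 17 ≡ 1 (mod 8), (2/17) = +1.
Reached (1/17) = 1. Collecting the sign flips along the way, the symbol is +1.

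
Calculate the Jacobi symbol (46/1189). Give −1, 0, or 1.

-1

Pull out 2: since 1189 ≡ 5 (mod 8), (2/1189) = -1.
Reciprocity: 23 ≡ 3 and 1189 ≡ 1 (mod 4), so (23/1189) = +(1189/23).
Reduce top mod 23: now compute (16/23).
Pull out 2^4: since 23 ≡ 7 (mod 8), (2/23) = +1, so (2/23)^4 = +1.
Reached (1/23) = 1. Collecting the sign flips along the way, the symbol is -1.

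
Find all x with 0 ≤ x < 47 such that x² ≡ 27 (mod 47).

11, 36

Since 47 ≡ 3 (mod 4), a square root of 27 is 27^((47+1)/4) = 27^12 mod 47.
Repeated squaring: 27^2≡24, 27^4≡12, 27^8≡3 (mod 47).
27^12 = 27^(8+4) ≡ 36 (mod 47).
Check: 36² = 1296 ≡ 27 (mod 47). The two roots are 11 and 36.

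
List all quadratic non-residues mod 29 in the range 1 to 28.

Square k = 1,…,14 (k and 29−k give the same square):
1²=1, 2²=4, 3²=9, 4²=16, 5²=25, 6²≡7, 7²≡20, 8²≡6, 9²≡23, 10²≡13, 11²≡5, 12²≡28, 13²≡24, 14²≡22 (mod 29).
The residues are {1, 4, 5, 6, 7, 9, 13, 16, 20, 22, 23, 24, 25, 28}; the non-residues are the remaining 14 nonzero classes.

2, 3, 8, 10, 11, 12, 14, 15, 17, 18, 19, 21, 26, 27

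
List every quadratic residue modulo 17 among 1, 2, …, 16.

1, 2, 4, 8, 9, 13, 15, 16

Square k = 1,…,8 (k and 17−k give the same square):
1²=1, 2²=4, 3²=9, 4²=16, 5²≡8, 6²≡2, 7²≡15, 8²≡13 (mod 17).
So the quadratic residues mod 17 are {1, 2, 4, 8, 9, 13, 15, 16}.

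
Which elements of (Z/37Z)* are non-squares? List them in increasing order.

Square k = 1,…,18 (k and 37−k give the same square):
1²=1, 2²=4, 3²=9, 4²=16, 5²=25, 6²=36, 7²≡12, 8²≡27, 9²≡7, 10²≡26, 11²≡10, 12²≡33, 13²≡21, 14²≡11, 15²≡3, 16²≡34, 17²≡30, 18²≡28 (mod 37).
The residues are {1, 3, 4, 7, 9, 10, 11, 12, 16, 21, 25, 26, 27, 28, 30, 33, 34, 36}; the non-residues are the remaining 18 nonzero classes.

2 5 6 8 13 14 15 17 18 19 20 22 23 24 29 31 32 35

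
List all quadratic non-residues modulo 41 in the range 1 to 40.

3, 6, 7, 11, 12, 13, 14, 15, 17, 19, 22, 24, 26, 27, 28, 29, 30, 34, 35, 38

Square k = 1,…,20 (k and 41−k give the same square):
1²=1, 2²=4, 3²=9, 4²=16, 5²=25, 6²=36, 7²≡8, 8²≡23, 9²≡40, 10²≡18, 11²≡39, 12²≡21, 13²≡5, 14²≡32, 15²≡20, 16²≡10, 17²≡2, 18²≡37, 19²≡33, 20²≡31 (mod 41).
The residues are {1, 2, 4, 5, 8, 9, 10, 16, 18, 20, 21, 23, 25, 31, 32, 33, 36, 37, 39, 40}; the non-residues are the remaining 20 nonzero classes.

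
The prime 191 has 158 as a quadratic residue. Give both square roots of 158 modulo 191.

Since 191 ≡ 3 (mod 4), a square root of 158 is 158^((191+1)/4) = 158^48 mod 191.
Repeated squaring: 158^2≡134, 158^4≡2, 158^8≡4, 158^16≡16, 158^32≡65 (mod 191).
158^48 = 158^(32+16) ≡ 85 (mod 191).
Check: 85² = 7225 ≡ 158 (mod 191). The two roots are 85 and 106.

85, 106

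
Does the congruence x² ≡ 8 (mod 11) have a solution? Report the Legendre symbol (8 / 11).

Pull out 2^3: since 11 ≡ 3 (mod 8), (2/11) = -1, so (2/11)^3 = -1.
Reached (1/11) = 1. Collecting the sign flips along the way, the symbol is -1.

-1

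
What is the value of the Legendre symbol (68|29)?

First reduce: 68 ≡ 10 (mod 29).
Pull out 2: since 29 ≡ 5 (mod 8), (2/29) = -1.
Reciprocity: 5 ≡ 1 and 29 ≡ 1 (mod 4), so (5/29) = +(29/5).
Reduce top mod 5: now compute (4/5).
Pull out 2^2: since 5 ≡ 5 (mod 8), (2/5) = -1, so (2/5)^2 = +1.
Reached (1/5) = 1. Collecting the sign flips along the way, the symbol is -1.

-1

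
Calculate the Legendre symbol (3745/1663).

1

First reduce: 3745 ≡ 419 (mod 1663).
Reciprocity: 419 ≡ 3 and 1663 ≡ 3 (mod 4), so (419/1663) = −(1663/419).
Reduce top mod 419: now compute (406/419).
Pull out 2: since 419 ≡ 3 (mod 8), (2/419) = -1.
Reciprocity: 203 ≡ 3 and 419 ≡ 3 (mod 4), so (203/419) = −(419/203).
Reduce top mod 203: now compute (13/203).
Reciprocity: 13 ≡ 1 and 203 ≡ 3 (mod 4), so (13/203) = +(203/13).
Reduce top mod 13: now compute (8/13).
Pull out 2^3: since 13 ≡ 5 (mod 8), (2/13) = -1, so (2/13)^3 = -1.
Reached (1/13) = 1. Collecting the sign flips along the way, the symbol is +1.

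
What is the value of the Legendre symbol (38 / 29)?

First reduce: 38 ≡ 9 (mod 29).
Reciprocity: 9 ≡ 1 and 29 ≡ 1 (mod 4), so (9/29) = +(29/9).
Reduce top mod 9: now compute (2/9).
Pull out 2: since 9 ≡ 1 (mod 8), (2/9) = +1.
Reached (1/9) = 1. Collecting the sign flips along the way, the symbol is +1.

1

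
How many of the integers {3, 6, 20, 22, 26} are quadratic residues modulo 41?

(3/41) = -1 → non-residue.
(6/41) = -1 → non-residue.
(20/41) = +1 → QR.
(22/41) = -1 → non-residue.
(26/41) = -1 → non-residue.
Total quadratic residues among the 5: 1.

1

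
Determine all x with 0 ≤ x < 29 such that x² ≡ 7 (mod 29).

29 ≡ 1 (mod 4), so we find a root by search.
Trying successive values, 6² = 36 ≡ 7 (mod 29). The other root is 29 − 6 = 23.

6, 23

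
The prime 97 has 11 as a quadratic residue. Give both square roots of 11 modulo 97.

97 ≡ 1 (mod 4), so we find a root by search.
Trying successive values, 37² = 1369 ≡ 11 (mod 97). The other root is 97 − 37 = 60.

37, 60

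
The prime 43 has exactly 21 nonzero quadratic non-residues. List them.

2,3,5,7,8,12,18,19,20,22,26,27,28,29,30,32,33,34,37,39,42

Square k = 1,…,21 (k and 43−k give the same square):
1²=1, 2²=4, 3²=9, 4²=16, 5²=25, 6²=36, 7²≡6, 8²≡21, 9²≡38, 10²≡14, 11²≡35, 12²≡15, 13²≡40, 14²≡24, 15²≡10, 16²≡41, 17²≡31, 18²≡23, 19²≡17, 20²≡13, 21²≡11 (mod 43).
The residues are {1, 4, 6, 9, 10, 11, 13, 14, 15, 16, 17, 21, 23, 24, 25, 31, 35, 36, 38, 40, 41}; the non-residues are the remaining 21 nonzero classes.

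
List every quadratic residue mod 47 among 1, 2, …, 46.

Square k = 1,…,23 (k and 47−k give the same square):
1²=1, 2²=4, 3²=9, 4²=16, 5²=25, 6²=36, 7²≡2, 8²≡17, 9²≡34, 10²≡6, 11²≡27, 12²≡3, 13²≡28, 14²≡8, 15²≡37, 16²≡21, 17²≡7, 18²≡42, 19²≡32, 20²≡24, 21²≡18, 22²≡14, 23²≡12 (mod 47).
So the quadratic residues mod 47 are {1, 2, 3, 4, 6, 7, 8, 9, 12, 14, 16, 17, 18, 21, 24, 25, 27, 28, 32, 34, 36, 37, 42}.

1, 2, 3, 4, 6, 7, 8, 9, 12, 14, 16, 17, 18, 21, 24, 25, 27, 28, 32, 34, 36, 37, 42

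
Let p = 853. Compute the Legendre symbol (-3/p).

1

First reduce: -3 ≡ 850 (mod 853).
Pull out 2: since 853 ≡ 5 (mod 8), (2/853) = -1.
Reciprocity: 425 ≡ 1 and 853 ≡ 1 (mod 4), so (425/853) = +(853/425).
Reduce top mod 425: now compute (3/425).
Reciprocity: 3 ≡ 3 and 425 ≡ 1 (mod 4), so (3/425) = +(425/3).
Reduce top mod 3: now compute (2/3).
Pull out 2: since 3 ≡ 3 (mod 8), (2/3) = -1.
Reached (1/3) = 1. Collecting the sign flips along the way, the symbol is +1.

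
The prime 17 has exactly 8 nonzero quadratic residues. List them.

Square k = 1,…,8 (k and 17−k give the same square):
1²=1, 2²=4, 3²=9, 4²=16, 5²≡8, 6²≡2, 7²≡15, 8²≡13 (mod 17).
So the quadratic residues mod 17 are {1, 2, 4, 8, 9, 13, 15, 16}.

1 2 4 8 9 13 15 16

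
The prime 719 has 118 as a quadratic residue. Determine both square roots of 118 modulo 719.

Since 719 ≡ 3 (mod 4), a square root of 118 is 118^((719+1)/4) = 118^180 mod 719.
Repeated squaring: 118^2≡263, 118^4≡145, 118^8≡174, 118^16≡78, 118^32≡332, 118^64≡217, 118^128≡354 (mod 719).
118^180 = 118^(128+32+16+4) ≡ 496 (mod 719).
Check: 496² = 246016 ≡ 118 (mod 719). The two roots are 223 and 496.

223, 496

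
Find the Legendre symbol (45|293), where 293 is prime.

Euler's criterion: (45/293) ≡ 45^146 (mod 293).
45^2 ≡ 267 (mod 293)
45^4 ≡ 90 (mod 293)
45^8 ≡ 189 (mod 293)
45^16 ≡ 268 (mod 293)
45^32 ≡ 39 (mod 293)
45^64 ≡ 56 (mod 293)
45^128 ≡ 206 (mod 293)
45^146 = 45^(128+16+2) ≡ 292 (mod 293).
Result is 292 ≡ −1, so (45/293) = −1.

-1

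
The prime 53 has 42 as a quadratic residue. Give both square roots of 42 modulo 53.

53 ≡ 1 (mod 4), so we find a root by search.
Trying successive values, 25² = 625 ≡ 42 (mod 53). The other root is 53 − 25 = 28.

25, 28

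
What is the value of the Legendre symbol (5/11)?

1

Reciprocity: 5 ≡ 1 and 11 ≡ 3 (mod 4), so (5/11) = +(11/5).
Reduce top mod 5: now compute (1/5).
Reached (1/5) = 1. Collecting the sign flips along the way, the symbol is +1.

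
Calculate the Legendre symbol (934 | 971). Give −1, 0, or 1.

-1

Pull out 2: since 971 ≡ 3 (mod 8), (2/971) = -1.
Reciprocity: 467 ≡ 3 and 971 ≡ 3 (mod 4), so (467/971) = −(971/467).
Reduce top mod 467: now compute (37/467).
Reciprocity: 37 ≡ 1 and 467 ≡ 3 (mod 4), so (37/467) = +(467/37).
Reduce top mod 37: now compute (23/37).
Reciprocity: 23 ≡ 3 and 37 ≡ 1 (mod 4), so (23/37) = +(37/23).
Reduce top mod 23: now compute (14/23).
Pull out 2: since 23 ≡ 7 (mod 8), (2/23) = +1.
Reciprocity: 7 ≡ 3 and 23 ≡ 3 (mod 4), so (7/23) = −(23/7).
Reduce top mod 7: now compute (2/7).
Pull out 2: since 7 ≡ 7 (mod 8), (2/7) = +1.
Reached (1/7) = 1. Collecting the sign flips along the way, the symbol is -1.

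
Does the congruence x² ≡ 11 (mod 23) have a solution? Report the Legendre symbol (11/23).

Reciprocity: 11 ≡ 3 and 23 ≡ 3 (mod 4), so (11/23) = −(23/11).
Reduce top mod 11: now compute (1/11).
Reached (1/11) = 1. Collecting the sign flips along the way, the symbol is -1.

-1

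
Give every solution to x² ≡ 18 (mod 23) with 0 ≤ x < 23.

8, 15

Since 23 ≡ 3 (mod 4), a square root of 18 is 18^((23+1)/4) = 18^6 mod 23.
Repeated squaring: 18^2≡2, 18^4≡4 (mod 23).
18^6 = 18^(4+2) ≡ 8 (mod 23).
Check: 8² = 64 ≡ 18 (mod 23). The two roots are 8 and 15.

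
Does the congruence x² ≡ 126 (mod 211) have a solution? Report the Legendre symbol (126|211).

Euler's criterion: (126/211) ≡ 126^105 (mod 211).
126^2 ≡ 51 (mod 211)
126^4 ≡ 69 (mod 211)
126^8 ≡ 119 (mod 211)
126^16 ≡ 24 (mod 211)
126^32 ≡ 154 (mod 211)
126^64 ≡ 84 (mod 211)
126^105 = 126^(64+32+8+1) ≡ 1 (mod 211).
Result is 1, so (126/211) = 1.

1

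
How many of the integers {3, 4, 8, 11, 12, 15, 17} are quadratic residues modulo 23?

4

(3/23) = +1 → QR.
(4/23) = +1 → QR.
(8/23) = +1 → QR.
(11/23) = -1 → non-residue.
(12/23) = +1 → QR.
(15/23) = -1 → non-residue.
(17/23) = -1 → non-residue.
Total quadratic residues among the 7: 4.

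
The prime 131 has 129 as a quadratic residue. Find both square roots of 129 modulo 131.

28, 103

Since 131 ≡ 3 (mod 4), a square root of 129 is 129^((131+1)/4) = 129^33 mod 131.
Repeated squaring: 129^2≡4, 129^4≡16, 129^8≡125, 129^16≡36, 129^32≡117 (mod 131).
129^33 = 129^(32+1) ≡ 28 (mod 131).
Check: 28² = 784 ≡ 129 (mod 131). The two roots are 28 and 103.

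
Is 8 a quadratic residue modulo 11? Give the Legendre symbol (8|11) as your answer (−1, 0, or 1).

-1

Euler's criterion: (8/11) ≡ 8^5 (mod 11).
8^2 ≡ 9 (mod 11)
8^4 ≡ 4 (mod 11)
8^5 = 8^(4+1) ≡ 10 (mod 11).
Result is 10 ≡ −1, so (8/11) = −1.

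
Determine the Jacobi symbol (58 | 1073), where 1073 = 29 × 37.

Pull out 2: since 1073 ≡ 1 (mod 8), (2/1073) = +1.
Reciprocity: 29 ≡ 1 and 1073 ≡ 1 (mod 4), so (29/1073) = +(1073/29).
Reduce top mod 29: now compute (0/29).
Top reduces to 0: gcd > 1, so the symbol is 0.

0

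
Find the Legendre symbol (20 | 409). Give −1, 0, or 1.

1

Pull out 2^2: since 409 ≡ 1 (mod 8), (2/409) = +1, so (2/409)^2 = +1.
Reciprocity: 5 ≡ 1 and 409 ≡ 1 (mod 4), so (5/409) = +(409/5).
Reduce top mod 5: now compute (4/5).
Pull out 2^2: since 5 ≡ 5 (mod 8), (2/5) = -1, so (2/5)^2 = +1.
Reached (1/5) = 1. Collecting the sign flips along the way, the symbol is +1.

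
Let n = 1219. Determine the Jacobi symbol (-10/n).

First reduce: -10 ≡ 1209 (mod 1219).
Reciprocity: 1209 ≡ 1 and 1219 ≡ 3 (mod 4), so (1209/1219) = +(1219/1209).
Reduce top mod 1209: now compute (10/1209).
Pull out 2: since 1209 ≡ 1 (mod 8), (2/1209) = +1.
Reciprocity: 5 ≡ 1 and 1209 ≡ 1 (mod 4), so (5/1209) = +(1209/5).
Reduce top mod 5: now compute (4/5).
Pull out 2^2: since 5 ≡ 5 (mod 8), (2/5) = -1, so (2/5)^2 = +1.
Reached (1/5) = 1. Collecting the sign flips along the way, the symbol is +1.

1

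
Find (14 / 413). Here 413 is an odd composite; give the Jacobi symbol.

0

Pull out 2: since 413 ≡ 5 (mod 8), (2/413) = -1.
Reciprocity: 7 ≡ 3 and 413 ≡ 1 (mod 4), so (7/413) = +(413/7).
Reduce top mod 7: now compute (0/7).
Top reduces to 0: gcd > 1, so the symbol is 0.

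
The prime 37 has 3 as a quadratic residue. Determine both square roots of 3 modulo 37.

37 ≡ 1 (mod 4), so we find a root by search.
Trying successive values, 15² = 225 ≡ 3 (mod 37). The other root is 37 − 15 = 22.

15, 22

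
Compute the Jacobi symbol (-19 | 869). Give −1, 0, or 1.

First reduce: -19 ≡ 850 (mod 869).
Pull out 2: since 869 ≡ 5 (mod 8), (2/869) = -1.
Reciprocity: 425 ≡ 1 and 869 ≡ 1 (mod 4), so (425/869) = +(869/425).
Reduce top mod 425: now compute (19/425).
Reciprocity: 19 ≡ 3 and 425 ≡ 1 (mod 4), so (19/425) = +(425/19).
Reduce top mod 19: now compute (7/19).
Reciprocity: 7 ≡ 3 and 19 ≡ 3 (mod 4), so (7/19) = −(19/7).
Reduce top mod 7: now compute (5/7).
Reciprocity: 5 ≡ 1 and 7 ≡ 3 (mod 4), so (5/7) = +(7/5).
Reduce top mod 5: now compute (2/5).
Pull out 2: since 5 ≡ 5 (mod 8), (2/5) = -1.
Reached (1/5) = 1. Collecting the sign flips along the way, the symbol is -1.

-1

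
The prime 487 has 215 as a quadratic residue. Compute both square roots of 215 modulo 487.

Since 487 ≡ 3 (mod 4), a square root of 215 is 215^((487+1)/4) = 215^122 mod 487.
Repeated squaring: 215^2≡447, 215^4≡139, 215^8≡328, 215^16≡444, 215^32≡388, 215^64≡61 (mod 487).
215^122 = 215^(64+32+16+8+2) ≡ 152 (mod 487).
Check: 152² = 23104 ≡ 215 (mod 487). The two roots are 152 and 335.

152, 335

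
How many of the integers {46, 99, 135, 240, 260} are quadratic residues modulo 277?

(46/277) = -1 → non-residue.
(99/277) = -1 → non-residue.
(135/277) = -1 → non-residue.
(240/277) = -1 → non-residue.
(260/277) = -1 → non-residue.
Total quadratic residues among the 5: 0.

0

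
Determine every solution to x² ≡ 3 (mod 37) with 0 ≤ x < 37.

37 ≡ 1 (mod 4), so we find a root by search.
Trying successive values, 15² = 225 ≡ 3 (mod 37). The other root is 37 − 15 = 22.

15, 22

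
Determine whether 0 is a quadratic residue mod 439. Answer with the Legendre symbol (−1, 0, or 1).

0

Top reduces to 0: gcd > 1, so the symbol is 0.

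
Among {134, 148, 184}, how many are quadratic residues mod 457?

1

(134/457) = +1 → QR.
(148/457) = -1 → non-residue.
(184/457) = -1 → non-residue.
Total quadratic residues among the 3: 1.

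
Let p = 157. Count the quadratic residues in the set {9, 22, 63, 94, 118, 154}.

(9/157) = +1 → QR.
(22/157) = -1 → non-residue.
(63/157) = -1 → non-residue.
(94/157) = -1 → non-residue.
(118/157) = +1 → QR.
(154/157) = +1 → QR.
Total quadratic residues among the 6: 3.

3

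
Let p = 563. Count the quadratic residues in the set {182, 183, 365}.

2

(182/563) = -1 → non-residue.
(183/563) = +1 → QR.
(365/563) = +1 → QR.
Total quadratic residues among the 3: 2.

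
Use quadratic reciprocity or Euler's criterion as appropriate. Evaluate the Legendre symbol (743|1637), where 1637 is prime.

-1

Reciprocity: 743 ≡ 3 and 1637 ≡ 1 (mod 4), so (743/1637) = +(1637/743).
Reduce top mod 743: now compute (151/743).
Reciprocity: 151 ≡ 3 and 743 ≡ 3 (mod 4), so (151/743) = −(743/151).
Reduce top mod 151: now compute (139/151).
Reciprocity: 139 ≡ 3 and 151 ≡ 3 (mod 4), so (139/151) = −(151/139).
Reduce top mod 139: now compute (12/139).
Pull out 2^2: since 139 ≡ 3 (mod 8), (2/139) = -1, so (2/139)^2 = +1.
Reciprocity: 3 ≡ 3 and 139 ≡ 3 (mod 4), so (3/139) = −(139/3).
Reduce top mod 3: now compute (1/3).
Reached (1/3) = 1. Collecting the sign flips along the way, the symbol is -1.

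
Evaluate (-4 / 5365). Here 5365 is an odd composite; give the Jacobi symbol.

First reduce: -4 ≡ 5361 (mod 5365).
Reciprocity: 5361 ≡ 1 and 5365 ≡ 1 (mod 4), so (5361/5365) = +(5365/5361).
Reduce top mod 5361: now compute (4/5361).
Pull out 2^2: since 5361 ≡ 1 (mod 8), (2/5361) = +1, so (2/5361)^2 = +1.
Reached (1/5361) = 1. Collecting the sign flips along the way, the symbol is +1.

1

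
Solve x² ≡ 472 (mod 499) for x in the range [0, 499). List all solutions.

161, 338

Since 499 ≡ 3 (mod 4), a square root of 472 is 472^((499+1)/4) = 472^125 mod 499.
Repeated squaring: 472^2≡230, 472^4≡6, 472^8≡36, 472^16≡298, 472^32≡481, 472^64≡324 (mod 499).
472^125 = 472^(64+32+16+8+4+1) ≡ 161 (mod 499).
Check: 161² = 25921 ≡ 472 (mod 499). The two roots are 161 and 338.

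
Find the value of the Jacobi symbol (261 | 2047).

-1

Reciprocity: 261 ≡ 1 and 2047 ≡ 3 (mod 4), so (261/2047) = +(2047/261).
Reduce top mod 261: now compute (220/261).
Pull out 2^2: since 261 ≡ 5 (mod 8), (2/261) = -1, so (2/261)^2 = +1.
Reciprocity: 55 ≡ 3 and 261 ≡ 1 (mod 4), so (55/261) = +(261/55).
Reduce top mod 55: now compute (41/55).
Reciprocity: 41 ≡ 1 and 55 ≡ 3 (mod 4), so (41/55) = +(55/41).
Reduce top mod 41: now compute (14/41).
Pull out 2: since 41 ≡ 1 (mod 8), (2/41) = +1.
Reciprocity: 7 ≡ 3 and 41 ≡ 1 (mod 4), so (7/41) = +(41/7).
Reduce top mod 7: now compute (6/7).
Pull out 2: since 7 ≡ 7 (mod 8), (2/7) = +1.
Reciprocity: 3 ≡ 3 and 7 ≡ 3 (mod 4), so (3/7) = −(7/3).
Reduce top mod 3: now compute (1/3).
Reached (1/3) = 1. Collecting the sign flips along the way, the symbol is -1.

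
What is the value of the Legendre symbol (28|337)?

Pull out 2^2: since 337 ≡ 1 (mod 8), (2/337) = +1, so (2/337)^2 = +1.
Reciprocity: 7 ≡ 3 and 337 ≡ 1 (mod 4), so (7/337) = +(337/7).
Reduce top mod 7: now compute (1/7).
Reached (1/7) = 1. Collecting the sign flips along the way, the symbol is +1.

1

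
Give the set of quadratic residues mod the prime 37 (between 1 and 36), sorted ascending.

1 3 4 7 9 10 11 12 16 21 25 26 27 28 30 33 34 36

Square k = 1,…,18 (k and 37−k give the same square):
1²=1, 2²=4, 3²=9, 4²=16, 5²=25, 6²=36, 7²≡12, 8²≡27, 9²≡7, 10²≡26, 11²≡10, 12²≡33, 13²≡21, 14²≡11, 15²≡3, 16²≡34, 17²≡30, 18²≡28 (mod 37).
So the quadratic residues mod 37 are {1, 3, 4, 7, 9, 10, 11, 12, 16, 21, 25, 26, 27, 28, 30, 33, 34, 36}.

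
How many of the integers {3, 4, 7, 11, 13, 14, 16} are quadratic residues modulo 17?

3

(3/17) = -1 → non-residue.
(4/17) = +1 → QR.
(7/17) = -1 → non-residue.
(11/17) = -1 → non-residue.
(13/17) = +1 → QR.
(14/17) = -1 → non-residue.
(16/17) = +1 → QR.
Total quadratic residues among the 7: 3.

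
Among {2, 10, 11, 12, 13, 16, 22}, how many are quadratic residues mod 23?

4

(2/23) = +1 → QR.
(10/23) = -1 → non-residue.
(11/23) = -1 → non-residue.
(12/23) = +1 → QR.
(13/23) = +1 → QR.
(16/23) = +1 → QR.
(22/23) = -1 → non-residue.
Total quadratic residues among the 7: 4.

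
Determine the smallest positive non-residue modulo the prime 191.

(2/191) = +1, so 2 is a residue.
(3/191) = +1, so 3 is a residue.
(4/191) = +1, so 4 is a residue.
(5/191) = +1, so 5 is a residue.
(6/191) = +1, so 6 is a residue.
(7/191) = −1, so 7 is the smallest positive non-residue mod 191.

7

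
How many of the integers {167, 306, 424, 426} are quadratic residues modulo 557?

(167/557) = +1 → QR.
(306/557) = -1 → non-residue.
(424/557) = +1 → QR.
(426/557) = +1 → QR.
Total quadratic residues among the 4: 3.

3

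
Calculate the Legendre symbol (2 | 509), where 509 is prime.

-1

Euler's criterion: (2/509) ≡ 2^254 (mod 509).
2^2 ≡ 4 (mod 509)
2^4 ≡ 16 (mod 509)
2^8 ≡ 256 (mod 509)
2^16 ≡ 384 (mod 509)
2^32 ≡ 355 (mod 509)
2^64 ≡ 302 (mod 509)
2^128 ≡ 93 (mod 509)
2^254 = 2^(128+64+32+16+8+4+2) ≡ 508 (mod 509).
Result is 508 ≡ −1, so (2/509) = −1.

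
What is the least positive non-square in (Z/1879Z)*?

(2/1879) = +1, so 2 is a residue.
(3/1879) = −1, so 3 is the smallest positive non-residue mod 1879.

3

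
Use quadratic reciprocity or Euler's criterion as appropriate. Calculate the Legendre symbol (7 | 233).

Reciprocity: 7 ≡ 3 and 233 ≡ 1 (mod 4), so (7/233) = +(233/7).
Reduce top mod 7: now compute (2/7).
Pull out 2: since 7 ≡ 7 (mod 8), (2/7) = +1.
Reached (1/7) = 1. Collecting the sign flips along the way, the symbol is +1.

1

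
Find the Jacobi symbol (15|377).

Reciprocity: 15 ≡ 3 and 377 ≡ 1 (mod 4), so (15/377) = +(377/15).
Reduce top mod 15: now compute (2/15).
Pull out 2: since 15 ≡ 7 (mod 8), (2/15) = +1.
Reached (1/15) = 1. Collecting the sign flips along the way, the symbol is +1.

1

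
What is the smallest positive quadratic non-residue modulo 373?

2

(2/373) = −1, so 2 is the smallest positive non-residue mod 373.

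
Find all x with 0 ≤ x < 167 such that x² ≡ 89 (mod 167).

16, 151

Since 167 ≡ 3 (mod 4), a square root of 89 is 89^((167+1)/4) = 89^42 mod 167.
Repeated squaring: 89^2≡72, 89^4≡7, 89^8≡49, 89^16≡63, 89^32≡128 (mod 167).
89^42 = 89^(32+8+2) ≡ 16 (mod 167).
Check: 16² = 256 ≡ 89 (mod 167). The two roots are 16 and 151.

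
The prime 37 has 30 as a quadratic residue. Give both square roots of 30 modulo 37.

17, 20

37 ≡ 1 (mod 4), so we find a root by search.
Trying successive values, 17² = 289 ≡ 30 (mod 37). The other root is 37 − 17 = 20.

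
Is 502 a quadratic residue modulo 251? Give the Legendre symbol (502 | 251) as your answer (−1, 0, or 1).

0

First reduce: 502 ≡ 0 (mod 251).
Top reduces to 0: gcd > 1, so the symbol is 0.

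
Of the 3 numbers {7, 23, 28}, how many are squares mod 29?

3

(7/29) = +1 → QR.
(23/29) = +1 → QR.
(28/29) = +1 → QR.
Total quadratic residues among the 3: 3.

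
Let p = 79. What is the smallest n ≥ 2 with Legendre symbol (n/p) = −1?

3

(2/79) = +1, so 2 is a residue.
(3/79) = −1, so 3 is the smallest positive non-residue mod 79.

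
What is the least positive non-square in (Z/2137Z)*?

(2/2137) = +1, so 2 is a residue.
(3/2137) = +1, so 3 is a residue.
(4/2137) = +1, so 4 is a residue.
(5/2137) = −1, so 5 is the smallest positive non-residue mod 2137.

5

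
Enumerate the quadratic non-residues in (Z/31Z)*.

Square k = 1,…,15 (k and 31−k give the same square):
1²=1, 2²=4, 3²=9, 4²=16, 5²=25, 6²≡5, 7²≡18, 8²≡2, 9²≡19, 10²≡7, 11²≡28, 12²≡20, 13²≡14, 14²≡10, 15²≡8 (mod 31).
The residues are {1, 2, 4, 5, 7, 8, 9, 10, 14, 16, 18, 19, 20, 25, 28}; the non-residues are the remaining 15 nonzero classes.

3 6 11 12 13 15 17 21 22 23 24 26 27 29 30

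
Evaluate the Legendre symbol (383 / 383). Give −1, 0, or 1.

0

First reduce: 383 ≡ 0 (mod 383).
Top reduces to 0: gcd > 1, so the symbol is 0.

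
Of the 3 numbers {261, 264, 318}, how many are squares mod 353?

2

(261/353) = +1 → QR.
(264/353) = -1 → non-residue.
(318/353) = +1 → QR.
Total quadratic residues among the 3: 2.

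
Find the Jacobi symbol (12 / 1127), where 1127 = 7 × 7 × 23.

Pull out 2^2: since 1127 ≡ 7 (mod 8), (2/1127) = +1, so (2/1127)^2 = +1.
Reciprocity: 3 ≡ 3 and 1127 ≡ 3 (mod 4), so (3/1127) = −(1127/3).
Reduce top mod 3: now compute (2/3).
Pull out 2: since 3 ≡ 3 (mod 8), (2/3) = -1.
Reached (1/3) = 1. Collecting the sign flips along the way, the symbol is +1.

1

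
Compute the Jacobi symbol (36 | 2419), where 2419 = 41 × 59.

Pull out 2^2: since 2419 ≡ 3 (mod 8), (2/2419) = -1, so (2/2419)^2 = +1.
Reciprocity: 9 ≡ 1 and 2419 ≡ 3 (mod 4), so (9/2419) = +(2419/9).
Reduce top mod 9: now compute (7/9).
Reciprocity: 7 ≡ 3 and 9 ≡ 1 (mod 4), so (7/9) = +(9/7).
Reduce top mod 7: now compute (2/7).
Pull out 2: since 7 ≡ 7 (mod 8), (2/7) = +1.
Reached (1/7) = 1. Collecting the sign flips along the way, the symbol is +1.

1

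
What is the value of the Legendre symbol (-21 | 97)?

Euler's criterion: (-21/97) ≡ 76^48 (mod 97).
76^2 ≡ 53 (mod 97)
76^4 ≡ 93 (mod 97)
76^8 ≡ 16 (mod 97)
76^16 ≡ 62 (mod 97)
76^32 ≡ 61 (mod 97)
76^48 = 76^(32+16) ≡ 96 (mod 97).
Result is 96 ≡ −1, so (-21/97) = −1.

-1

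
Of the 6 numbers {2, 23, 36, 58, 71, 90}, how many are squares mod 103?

4

(2/103) = +1 → QR.
(23/103) = +1 → QR.
(36/103) = +1 → QR.
(58/103) = +1 → QR.
(71/103) = -1 → non-residue.
(90/103) = -1 → non-residue.
Total quadratic residues among the 6: 4.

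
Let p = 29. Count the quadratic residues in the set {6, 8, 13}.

2

(6/29) = +1 → QR.
(8/29) = -1 → non-residue.
(13/29) = +1 → QR.
Total quadratic residues among the 3: 2.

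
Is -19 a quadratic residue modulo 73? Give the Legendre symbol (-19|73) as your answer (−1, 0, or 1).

1

First reduce: -19 ≡ 54 (mod 73).
Pull out 2: since 73 ≡ 1 (mod 8), (2/73) = +1.
Reciprocity: 27 ≡ 3 and 73 ≡ 1 (mod 4), so (27/73) = +(73/27).
Reduce top mod 27: now compute (19/27).
Reciprocity: 19 ≡ 3 and 27 ≡ 3 (mod 4), so (19/27) = −(27/19).
Reduce top mod 19: now compute (8/19).
Pull out 2^3: since 19 ≡ 3 (mod 8), (2/19) = -1, so (2/19)^3 = -1.
Reached (1/19) = 1. Collecting the sign flips along the way, the symbol is +1.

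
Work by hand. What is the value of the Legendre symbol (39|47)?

-1

Reciprocity: 39 ≡ 3 and 47 ≡ 3 (mod 4), so (39/47) = −(47/39).
Reduce top mod 39: now compute (8/39).
Pull out 2^3: since 39 ≡ 7 (mod 8), (2/39) = +1, so (2/39)^3 = +1.
Reached (1/39) = 1. Collecting the sign flips along the way, the symbol is -1.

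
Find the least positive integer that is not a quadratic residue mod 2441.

3

(2/2441) = +1, so 2 is a residue.
(3/2441) = −1, so 3 is the smallest positive non-residue mod 2441.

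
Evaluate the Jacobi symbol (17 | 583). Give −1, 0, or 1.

-1

Reciprocity: 17 ≡ 1 and 583 ≡ 3 (mod 4), so (17/583) = +(583/17).
Reduce top mod 17: now compute (5/17).
Reciprocity: 5 ≡ 1 and 17 ≡ 1 (mod 4), so (5/17) = +(17/5).
Reduce top mod 5: now compute (2/5).
Pull out 2: since 5 ≡ 5 (mod 8), (2/5) = -1.
Reached (1/5) = 1. Collecting the sign flips along the way, the symbol is -1.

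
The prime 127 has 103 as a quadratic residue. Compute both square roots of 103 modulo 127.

Since 127 ≡ 3 (mod 4), a square root of 103 is 103^((127+1)/4) = 103^32 mod 127.
Repeated squaring: 103^2≡68, 103^4≡52, 103^8≡37, 103^16≡99, 103^32≡22 (mod 127).
103^32 = 103^(32) ≡ 22 (mod 127).
Check: 22² = 484 ≡ 103 (mod 127). The two roots are 22 and 105.

22, 105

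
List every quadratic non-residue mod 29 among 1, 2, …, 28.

Square k = 1,…,14 (k and 29−k give the same square):
1²=1, 2²=4, 3²=9, 4²=16, 5²=25, 6²≡7, 7²≡20, 8²≡6, 9²≡23, 10²≡13, 11²≡5, 12²≡28, 13²≡24, 14²≡22 (mod 29).
The residues are {1, 4, 5, 6, 7, 9, 13, 16, 20, 22, 23, 24, 25, 28}; the non-residues are the remaining 14 nonzero classes.

2 3 8 10 11 12 14 15 17 18 19 21 26 27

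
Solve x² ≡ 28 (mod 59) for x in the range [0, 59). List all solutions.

21, 38

Since 59 ≡ 3 (mod 4), a square root of 28 is 28^((59+1)/4) = 28^15 mod 59.
Repeated squaring: 28^2≡17, 28^4≡53, 28^8≡36 (mod 59).
28^15 = 28^(8+4+2+1) ≡ 21 (mod 59).
Check: 21² = 441 ≡ 28 (mod 59). The two roots are 21 and 38.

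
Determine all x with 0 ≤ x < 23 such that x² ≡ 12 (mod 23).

9, 14

Since 23 ≡ 3 (mod 4), a square root of 12 is 12^((23+1)/4) = 12^6 mod 23.
Repeated squaring: 12^2≡6, 12^4≡13 (mod 23).
12^6 = 12^(4+2) ≡ 9 (mod 23).
Check: 9² = 81 ≡ 12 (mod 23). The two roots are 9 and 14.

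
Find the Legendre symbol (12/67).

Euler's criterion: (12/67) ≡ 12^33 (mod 67).
12^2 ≡ 10 (mod 67)
12^4 ≡ 33 (mod 67)
12^8 ≡ 17 (mod 67)
12^16 ≡ 21 (mod 67)
12^32 ≡ 39 (mod 67)
12^33 = 12^(32+1) ≡ 66 (mod 67).
Result is 66 ≡ −1, so (12/67) = −1.

-1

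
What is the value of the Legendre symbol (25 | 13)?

First reduce: 25 ≡ 12 (mod 13).
Pull out 2^2: since 13 ≡ 5 (mod 8), (2/13) = -1, so (2/13)^2 = +1.
Reciprocity: 3 ≡ 3 and 13 ≡ 1 (mod 4), so (3/13) = +(13/3).
Reduce top mod 3: now compute (1/3).
Reached (1/3) = 1. Collecting the sign flips along the way, the symbol is +1.

1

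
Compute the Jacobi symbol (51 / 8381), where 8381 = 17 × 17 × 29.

Reciprocity: 51 ≡ 3 and 8381 ≡ 1 (mod 4), so (51/8381) = +(8381/51).
Reduce top mod 51: now compute (17/51).
Reciprocity: 17 ≡ 1 and 51 ≡ 3 (mod 4), so (17/51) = +(51/17).
Reduce top mod 17: now compute (0/17).
Top reduces to 0: gcd > 1, so the symbol is 0.

0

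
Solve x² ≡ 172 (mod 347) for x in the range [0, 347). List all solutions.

51, 296

Since 347 ≡ 3 (mod 4), a square root of 172 is 172^((347+1)/4) = 172^87 mod 347.
Repeated squaring: 172^2≡89, 172^4≡287, 172^8≡130, 172^16≡244, 172^32≡199, 172^64≡43 (mod 347).
172^87 = 172^(64+16+4+2+1) ≡ 296 (mod 347).
Check: 296² = 87616 ≡ 172 (mod 347). The two roots are 51 and 296.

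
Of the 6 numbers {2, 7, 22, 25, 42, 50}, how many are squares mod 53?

(2/53) = -1 → non-residue.
(7/53) = +1 → QR.
(22/53) = -1 → non-residue.
(25/53) = +1 → QR.
(42/53) = +1 → QR.
(50/53) = -1 → non-residue.
Total quadratic residues among the 6: 3.

3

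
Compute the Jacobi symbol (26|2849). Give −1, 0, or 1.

Pull out 2: since 2849 ≡ 1 (mod 8), (2/2849) = +1.
Reciprocity: 13 ≡ 1 and 2849 ≡ 1 (mod 4), so (13/2849) = +(2849/13).
Reduce top mod 13: now compute (2/13).
Pull out 2: since 13 ≡ 5 (mod 8), (2/13) = -1.
Reached (1/13) = 1. Collecting the sign flips along the way, the symbol is -1.

-1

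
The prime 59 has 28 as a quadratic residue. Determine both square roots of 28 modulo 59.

21, 38

Since 59 ≡ 3 (mod 4), a square root of 28 is 28^((59+1)/4) = 28^15 mod 59.
Repeated squaring: 28^2≡17, 28^4≡53, 28^8≡36 (mod 59).
28^15 = 28^(8+4+2+1) ≡ 21 (mod 59).
Check: 21² = 441 ≡ 28 (mod 59). The two roots are 21 and 38.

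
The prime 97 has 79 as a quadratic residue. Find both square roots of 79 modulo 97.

46, 51

97 ≡ 1 (mod 4), so we find a root by search.
Trying successive values, 46² = 2116 ≡ 79 (mod 97). The other root is 97 − 46 = 51.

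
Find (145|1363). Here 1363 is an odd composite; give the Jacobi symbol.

Reciprocity: 145 ≡ 1 and 1363 ≡ 3 (mod 4), so (145/1363) = +(1363/145).
Reduce top mod 145: now compute (58/145).
Pull out 2: since 145 ≡ 1 (mod 8), (2/145) = +1.
Reciprocity: 29 ≡ 1 and 145 ≡ 1 (mod 4), so (29/145) = +(145/29).
Reduce top mod 29: now compute (0/29).
Top reduces to 0: gcd > 1, so the symbol is 0.

0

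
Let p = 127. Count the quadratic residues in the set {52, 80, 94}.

(52/127) = +1 → QR.
(80/127) = -1 → non-residue.
(94/127) = +1 → QR.
Total quadratic residues among the 3: 2.

2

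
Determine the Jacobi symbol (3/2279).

Reciprocity: 3 ≡ 3 and 2279 ≡ 3 (mod 4), so (3/2279) = −(2279/3).
Reduce top mod 3: now compute (2/3).
Pull out 2: since 3 ≡ 3 (mod 8), (2/3) = -1.
Reached (1/3) = 1. Collecting the sign flips along the way, the symbol is +1.

1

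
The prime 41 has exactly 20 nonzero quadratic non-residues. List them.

3,6,7,11,12,13,14,15,17,19,22,24,26,27,28,29,30,34,35,38

Square k = 1,…,20 (k and 41−k give the same square):
1²=1, 2²=4, 3²=9, 4²=16, 5²=25, 6²=36, 7²≡8, 8²≡23, 9²≡40, 10²≡18, 11²≡39, 12²≡21, 13²≡5, 14²≡32, 15²≡20, 16²≡10, 17²≡2, 18²≡37, 19²≡33, 20²≡31 (mod 41).
The residues are {1, 2, 4, 5, 8, 9, 10, 16, 18, 20, 21, 23, 25, 31, 32, 33, 36, 37, 39, 40}; the non-residues are the remaining 20 nonzero classes.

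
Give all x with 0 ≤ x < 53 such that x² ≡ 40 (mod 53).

53 ≡ 1 (mod 4), so we find a root by search.
Trying successive values, 26² = 676 ≡ 40 (mod 53). The other root is 53 − 26 = 27.

26, 27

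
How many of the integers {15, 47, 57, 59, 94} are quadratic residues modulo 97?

2

(15/97) = -1 → non-residue.
(47/97) = +1 → QR.
(57/97) = -1 → non-residue.
(59/97) = -1 → non-residue.
(94/97) = +1 → QR.
Total quadratic residues among the 5: 2.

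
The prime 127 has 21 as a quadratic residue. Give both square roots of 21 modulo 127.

23, 104

Since 127 ≡ 3 (mod 4), a square root of 21 is 21^((127+1)/4) = 21^32 mod 127.
Repeated squaring: 21^2≡60, 21^4≡44, 21^8≡31, 21^16≡72, 21^32≡104 (mod 127).
21^32 = 21^(32) ≡ 104 (mod 127).
Check: 104² = 10816 ≡ 21 (mod 127). The two roots are 23 and 104.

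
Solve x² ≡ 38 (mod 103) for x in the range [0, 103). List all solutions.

Since 103 ≡ 3 (mod 4), a square root of 38 is 38^((103+1)/4) = 38^26 mod 103.
Repeated squaring: 38^2≡2, 38^4≡4, 38^8≡16, 38^16≡50 (mod 103).
38^26 = 38^(16+8+2) ≡ 55 (mod 103).
Check: 55² = 3025 ≡ 38 (mod 103). The two roots are 48 and 55.

48, 55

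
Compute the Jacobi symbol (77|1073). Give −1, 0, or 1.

-1

Reciprocity: 77 ≡ 1 and 1073 ≡ 1 (mod 4), so (77/1073) = +(1073/77).
Reduce top mod 77: now compute (72/77).
Pull out 2^3: since 77 ≡ 5 (mod 8), (2/77) = -1, so (2/77)^3 = -1.
Reciprocity: 9 ≡ 1 and 77 ≡ 1 (mod 4), so (9/77) = +(77/9).
Reduce top mod 9: now compute (5/9).
Reciprocity: 5 ≡ 1 and 9 ≡ 1 (mod 4), so (5/9) = +(9/5).
Reduce top mod 5: now compute (4/5).
Pull out 2^2: since 5 ≡ 5 (mod 8), (2/5) = -1, so (2/5)^2 = +1.
Reached (1/5) = 1. Collecting the sign flips along the way, the symbol is -1.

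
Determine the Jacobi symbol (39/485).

Reciprocity: 39 ≡ 3 and 485 ≡ 1 (mod 4), so (39/485) = +(485/39).
Reduce top mod 39: now compute (17/39).
Reciprocity: 17 ≡ 1 and 39 ≡ 3 (mod 4), so (17/39) = +(39/17).
Reduce top mod 17: now compute (5/17).
Reciprocity: 5 ≡ 1 and 17 ≡ 1 (mod 4), so (5/17) = +(17/5).
Reduce top mod 5: now compute (2/5).
Pull out 2: since 5 ≡ 5 (mod 8), (2/5) = -1.
Reached (1/5) = 1. Collecting the sign flips along the way, the symbol is -1.

-1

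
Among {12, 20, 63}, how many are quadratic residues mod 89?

(12/89) = -1 → non-residue.
(20/89) = +1 → QR.
(63/89) = -1 → non-residue.
Total quadratic residues among the 3: 1.

1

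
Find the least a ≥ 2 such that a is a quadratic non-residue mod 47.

(2/47) = +1, so 2 is a residue.
(3/47) = +1, so 3 is a residue.
(4/47) = +1, so 4 is a residue.
(5/47) = −1, so 5 is the smallest positive non-residue mod 47.

5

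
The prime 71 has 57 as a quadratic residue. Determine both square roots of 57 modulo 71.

25, 46

Since 71 ≡ 3 (mod 4), a square root of 57 is 57^((71+1)/4) = 57^18 mod 71.
Repeated squaring: 57^2≡54, 57^4≡5, 57^8≡25, 57^16≡57 (mod 71).
57^18 = 57^(16+2) ≡ 25 (mod 71).
Check: 25² = 625 ≡ 57 (mod 71). The two roots are 25 and 46.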